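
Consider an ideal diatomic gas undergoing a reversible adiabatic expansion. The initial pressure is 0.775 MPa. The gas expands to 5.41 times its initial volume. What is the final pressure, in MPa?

P₂ ≈ 0.0729 MPa

Adiabatic: P₁V₁^γ = P₂V₂^γ ⇒ P₂ = P₁ (V₁/V₂)^γ.
For a diatomic ideal gas γ = 7/5.
P₂ = 0.775 × (1/5.41)^(7/5) = 0.07292 MPa.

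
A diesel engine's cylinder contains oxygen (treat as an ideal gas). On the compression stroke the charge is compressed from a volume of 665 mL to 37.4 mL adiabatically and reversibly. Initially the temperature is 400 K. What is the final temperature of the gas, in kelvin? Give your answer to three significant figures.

T₂ ≈ 1260 K

For a reversible adiabat TV^(γ−1) is constant, so T₂ = T₁ (V₁/V₂)^(γ−1).
For a diatomic ideal gas γ = 7/5, so γ−1 = 2/5.
T₂ = 400 × (665/37.4)^(2/5) = 1265 K.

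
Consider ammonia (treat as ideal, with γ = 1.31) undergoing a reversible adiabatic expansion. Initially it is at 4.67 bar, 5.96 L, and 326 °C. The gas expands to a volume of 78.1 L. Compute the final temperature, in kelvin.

Adiabatic: T₁V₁^(γ−1) = T₂V₂^(γ−1) ⇒ T₂ = T₁ (V₁/V₂)^(γ−1).
T₁ = 326 °C = 599.1 K.
T₂ = 599.1 × (5.96/78.1)^(0.31) = 269.9 K.

T₂ ≈ 270 K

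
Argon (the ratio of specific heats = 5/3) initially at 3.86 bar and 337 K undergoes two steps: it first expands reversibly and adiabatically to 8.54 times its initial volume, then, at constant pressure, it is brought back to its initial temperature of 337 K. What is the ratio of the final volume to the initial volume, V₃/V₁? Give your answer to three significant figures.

V₃/V₁ ≈ 35.7

Adiabatic step: V₂/V₁ = 8.54; T₂ = T₁·(1/8.54)^(2/3) = 80.66 K.
Isobaric step: V₃/V₂ = T₃/T₂ = 337/80.66.
V₃/V₁ = (V₂/V₁)(V₃/V₂) = 8.54 × (337/80.66) = 35.68.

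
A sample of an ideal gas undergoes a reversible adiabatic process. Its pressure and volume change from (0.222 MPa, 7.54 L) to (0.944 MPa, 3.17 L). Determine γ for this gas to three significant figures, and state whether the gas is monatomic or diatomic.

γ ≈ 1.67; monatomic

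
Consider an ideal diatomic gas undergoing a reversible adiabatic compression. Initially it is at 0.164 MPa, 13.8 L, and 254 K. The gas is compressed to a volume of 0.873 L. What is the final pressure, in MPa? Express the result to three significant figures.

Adiabatic: P₁V₁^γ = P₂V₂^γ ⇒ P₂ = P₁ (V₁/V₂)^γ.
γ = 7/5 for a diatomic ideal gas.
P₂ = 0.164 × (13.8/0.873)^(7/5) = 7.821 MPa.

P₂ ≈ 7.82 MPa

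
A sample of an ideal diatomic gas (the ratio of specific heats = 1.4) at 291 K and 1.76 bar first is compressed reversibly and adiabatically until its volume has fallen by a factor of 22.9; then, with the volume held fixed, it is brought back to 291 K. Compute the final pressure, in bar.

Adiabatic step (PV^γ = const): P₂ = 1.76×22.9^(1.4) = 141 bar; T₂ = 291×22.9^(0.4) = 1018 K.
Isochoric: P₃ = P₂(T₃/T₂) = 141 × (291/1018) = 40.3 bar.

P₃ ≈ 40.3 bar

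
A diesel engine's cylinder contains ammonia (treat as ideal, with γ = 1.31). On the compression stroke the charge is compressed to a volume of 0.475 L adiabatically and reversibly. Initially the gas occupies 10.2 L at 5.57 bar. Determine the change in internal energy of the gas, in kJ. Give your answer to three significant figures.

P₂ = P₁(V₁/V₂)^γ = 5.57×(10.2/0.475)^(1.31) = 309.5 bar.
For a reversible adiabat, W_by_gas = (P₁V₁ − P₂V₂)/(γ−1).
W_by = (557000×0.0102 − 3.095×10^7×0.000475) / (0.31) = -29100 J.
Q = 0 ⇒ ΔU = −W_by = 29100 J.

ΔU ≈ 29.1 kJ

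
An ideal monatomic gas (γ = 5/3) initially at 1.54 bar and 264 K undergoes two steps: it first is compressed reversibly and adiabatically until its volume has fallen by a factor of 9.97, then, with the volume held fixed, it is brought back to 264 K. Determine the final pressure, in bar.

P₃ ≈ 15.4 bar

Adiabatic step (PV^γ = const): P₂ = 1.54×9.97^(5/3) = 71.12 bar; T₂ = 264×9.97^(2/3) = 1223 K.
Isochoric: P₃ = P₂(T₃/T₂) = 71.12 × (264/1223) = 15.35 bar.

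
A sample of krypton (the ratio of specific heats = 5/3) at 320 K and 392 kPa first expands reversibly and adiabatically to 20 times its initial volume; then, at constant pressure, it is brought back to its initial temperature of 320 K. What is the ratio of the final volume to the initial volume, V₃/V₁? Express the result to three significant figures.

V₃/V₁ ≈ 147

Adiabatic step: V₂/V₁ = 20; T₂ = T₁·(1/20)^(2/3) = 43.43 K.
Isobaric step: V₃/V₂ = T₃/T₂ = 320/43.43.
V₃/V₁ = (V₂/V₁)(V₃/V₂) = 20 × (320/43.43) = 147.4.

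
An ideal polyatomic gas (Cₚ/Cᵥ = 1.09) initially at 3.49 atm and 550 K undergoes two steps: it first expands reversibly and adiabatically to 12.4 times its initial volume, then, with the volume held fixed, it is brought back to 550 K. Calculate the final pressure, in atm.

P₃ ≈ 0.281 atm

Adiabatic step (PV^γ = const): P₂ = 3.49×(1/12.4)^(1.09) = 0.2244 atm; T₂ = 550×(1/12.4)^(0.09) = 438.5 K.
Isochoric: P₃ = P₂(T₃/T₂) = 0.2244 × (550/438.5) = 0.2815 atm.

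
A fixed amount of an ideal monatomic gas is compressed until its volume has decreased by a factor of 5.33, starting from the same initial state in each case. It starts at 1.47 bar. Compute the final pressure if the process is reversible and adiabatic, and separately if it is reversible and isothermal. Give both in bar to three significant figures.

adiabatic: 23.9 bar; isothermal: 7.84 bar

For a monatomic ideal gas γ = 5/3.
Isothermal: P₂ = P₁(V₁/V₂) = 1.47×5.33 = 7.835 bar.
Adiabatic: P₂ = P₁(V₁/V₂)^γ = 1.47×5.33^(5/3) = 23.91 bar.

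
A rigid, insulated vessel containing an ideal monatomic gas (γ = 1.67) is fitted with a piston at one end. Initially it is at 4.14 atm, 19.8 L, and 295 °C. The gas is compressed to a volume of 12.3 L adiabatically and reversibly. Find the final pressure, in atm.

P₂ ≈ 9.17 atm

Adiabatic: P₁V₁^γ = P₂V₂^γ ⇒ P₂ = P₁ (V₁/V₂)^γ.
P₂ = 4.14 × (19.8/12.3)^(1.67) = 9.168 atm.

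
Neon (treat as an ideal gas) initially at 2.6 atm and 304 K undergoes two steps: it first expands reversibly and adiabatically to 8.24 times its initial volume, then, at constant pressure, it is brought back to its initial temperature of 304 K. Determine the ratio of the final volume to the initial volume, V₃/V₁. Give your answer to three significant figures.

For a monatomic ideal gas γ = 5/3.
Adiabatic step: V₂/V₁ = 8.24; T₂ = T₁·(1/8.24)^(2/3) = 74.52 K.
Isobaric step: V₃/V₂ = T₃/T₂ = 304/74.52.
V₃/V₁ = (V₂/V₁)(V₃/V₂) = 8.24 × (304/74.52) = 33.62.

V₃/V₁ ≈ 33.6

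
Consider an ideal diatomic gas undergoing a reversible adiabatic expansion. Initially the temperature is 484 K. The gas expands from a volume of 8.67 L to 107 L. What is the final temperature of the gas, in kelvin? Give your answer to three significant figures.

T₂ ≈ 177 K

For a reversible adiabat TV^(γ−1) is constant, so T₂ = T₁ (V₁/V₂)^(γ−1).
For a diatomic ideal gas γ = 7/5, so γ−1 = 2/5.
T₂ = 484 × (8.67/107)^(2/5) = 177.1 K.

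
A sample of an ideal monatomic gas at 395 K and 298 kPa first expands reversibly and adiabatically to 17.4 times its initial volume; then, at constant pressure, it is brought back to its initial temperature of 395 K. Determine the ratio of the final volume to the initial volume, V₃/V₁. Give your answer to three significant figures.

V₃/V₁ ≈ 117

For a monatomic ideal gas γ = 5/3.
Adiabatic step: V₂/V₁ = 17.4; T₂ = T₁·(1/17.4)^(2/3) = 58.83 K.
Isobaric step: V₃/V₂ = T₃/T₂ = 395/58.83.
V₃/V₁ = (V₂/V₁)(V₃/V₂) = 17.4 × (395/58.83) = 116.8.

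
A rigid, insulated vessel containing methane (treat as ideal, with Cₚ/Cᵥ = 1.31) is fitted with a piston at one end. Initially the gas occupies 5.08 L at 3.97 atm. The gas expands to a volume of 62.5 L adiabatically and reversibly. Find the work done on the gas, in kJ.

W ≈ -3.56 kJ

P₂ = P₁(V₁/V₂)^γ = 3.97×(5.08/62.5)^(1.31) = 0.1482 atm.
For a reversible adiabat, W_by_gas = (P₁V₁ − P₂V₂)/(γ−1).
W_by = (402300×0.00508 − 15020×0.0625) / (0.31) = 3564 J.
W_on_gas = −W_by = -3564 J.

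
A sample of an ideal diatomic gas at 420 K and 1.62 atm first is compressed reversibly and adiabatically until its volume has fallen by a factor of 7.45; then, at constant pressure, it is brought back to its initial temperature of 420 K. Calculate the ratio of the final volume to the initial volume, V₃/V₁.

For a diatomic ideal gas γ = 7/5.
Adiabatic step: V₂/V₁ = 0.1342; T₂ = T₁·7.45^(2/5) = 937.8 K.
Isobaric step: V₃/V₂ = T₃/T₂ = 420/937.8.
V₃/V₁ = (V₂/V₁)(V₃/V₂) = 0.1342 × (420/937.8) = 0.06011.

V₃/V₁ ≈ 0.0601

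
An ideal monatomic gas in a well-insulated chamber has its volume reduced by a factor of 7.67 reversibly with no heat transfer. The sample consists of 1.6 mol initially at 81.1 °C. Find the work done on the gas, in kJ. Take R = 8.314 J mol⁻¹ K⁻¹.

W ≈ 20.4 kJ

Adiabatic: T₁V₁^(γ−1) = T₂V₂^(γ−1) ⇒ T₂ = T₁ (V₁/V₂)^(γ−1).
γ = 5/3 for a monatomic ideal gas, so γ−1 = 2/3.
T₁ = 81.1 °C = 354.2 K.
T₂ = 354.2 × 7.67^(2/3) = 1378 K.
Q = 0, so ΔU = W_on_gas = nCᵥΔT with Cᵥ = R/(γ−1) = 12.47 J/(mol·K).
ΔU = 1.6 × 12.47 × (1378 − 354.2) = 20420 J.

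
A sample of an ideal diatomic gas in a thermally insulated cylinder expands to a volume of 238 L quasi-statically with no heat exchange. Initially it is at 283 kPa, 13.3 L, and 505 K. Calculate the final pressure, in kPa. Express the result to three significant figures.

P₂ ≈ 4.99 kPa

Since PV^γ is constant along a reversible adiabat, P₂ = P₁ (V₁/V₂)^γ.
γ = 7/5 for a diatomic ideal gas.
P₂ = 283 × (13.3/238)^(7/5) = 4.989 kPa.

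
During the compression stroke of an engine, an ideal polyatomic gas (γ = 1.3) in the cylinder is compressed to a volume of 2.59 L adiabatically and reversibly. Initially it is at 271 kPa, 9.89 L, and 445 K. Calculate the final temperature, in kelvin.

T₂ ≈ 665 K

For a reversible adiabat TV^(γ−1) is constant, so T₂ = T₁ (V₁/V₂)^(γ−1).
T₂ = 445 × (9.89/2.59)^(0.3) = 665.2 K.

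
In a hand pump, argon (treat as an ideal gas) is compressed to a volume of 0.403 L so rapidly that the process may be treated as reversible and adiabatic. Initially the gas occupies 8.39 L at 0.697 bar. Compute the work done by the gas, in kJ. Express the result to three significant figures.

γ = 5/3 for a monatomic ideal gas.
P₂ = P₁(V₁/V₂)^γ = 0.697×(8.39/0.403)^(5/3) = 109.8 bar.
For a reversible adiabat, W_by_gas = (P₁V₁ − P₂V₂)/(γ−1).
W_by = (69700×0.00839 − 1.098×10^7×0.000403) / (2/3) = -5761 J.

W ≈ -5.76 kJ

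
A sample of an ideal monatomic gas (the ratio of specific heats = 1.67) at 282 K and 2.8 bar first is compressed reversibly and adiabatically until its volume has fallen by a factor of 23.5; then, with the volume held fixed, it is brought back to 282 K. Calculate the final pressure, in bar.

P₃ ≈ 65.8 bar

Adiabatic step (PV^γ = const): P₂ = 2.8×23.5^(1.67) = 545.6 bar; T₂ = 282×23.5^(0.67) = 2338 K.
Isochoric: P₃ = P₂(T₃/T₂) = 545.6 × (282/2338) = 65.8 bar.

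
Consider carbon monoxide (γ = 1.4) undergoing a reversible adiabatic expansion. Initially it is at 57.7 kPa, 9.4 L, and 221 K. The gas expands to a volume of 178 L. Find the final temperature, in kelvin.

T₂ ≈ 68.2 K

For a reversible adiabat TV^(γ−1) is constant, so T₂ = T₁ (V₁/V₂)^(γ−1).
T₂ = 221 × (9.4/178)^(0.4) = 68.15 K.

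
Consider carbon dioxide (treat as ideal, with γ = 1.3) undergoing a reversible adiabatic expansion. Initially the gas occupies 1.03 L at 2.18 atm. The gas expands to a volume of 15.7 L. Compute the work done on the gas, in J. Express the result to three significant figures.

P₂ = P₁(V₁/V₂)^γ = 2.18×(1.03/15.7)^(1.3) = 0.06316 atm.
For a reversible adiabat, W_by_gas = (P₁V₁ − P₂V₂)/(γ−1).
W_by = (220900×0.00103 − 6400×0.0157) / (0.3) = 423.4 J.
W_on_gas = −W_by = -423.4 J.

W ≈ -423 J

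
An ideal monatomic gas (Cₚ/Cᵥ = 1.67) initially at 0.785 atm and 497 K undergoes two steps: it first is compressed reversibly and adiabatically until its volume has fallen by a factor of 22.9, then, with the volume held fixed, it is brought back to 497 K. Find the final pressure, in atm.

Adiabatic step (PV^γ = const): P₂ = 0.785×22.9^(1.67) = 146.5 atm; T₂ = 497×22.9^(0.67) = 4050 K.
Isochoric: P₃ = P₂(T₃/T₂) = 146.5 × (497/4050) = 17.98 atm.

P₃ ≈ 18.0 atm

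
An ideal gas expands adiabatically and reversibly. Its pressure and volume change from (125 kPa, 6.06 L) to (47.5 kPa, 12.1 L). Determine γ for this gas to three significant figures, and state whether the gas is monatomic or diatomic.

PV^γ = const ⇒ γ = ln(P₂/P₁) / ln(V₁/V₂).
γ = ln(47.5/125) / ln(6.06/12.1) = 1.399.
γ ≈ 1.40 is close to 7/5, so the gas is diatomic.

γ ≈ 1.40; diatomic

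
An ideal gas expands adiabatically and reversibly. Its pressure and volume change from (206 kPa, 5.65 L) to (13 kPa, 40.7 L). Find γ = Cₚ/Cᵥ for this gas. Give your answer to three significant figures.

PV^γ = const ⇒ γ = ln(P₂/P₁) / ln(V₁/V₂).
γ = ln(13/206) / ln(5.65/40.7) = 1.399.

γ ≈ 1.40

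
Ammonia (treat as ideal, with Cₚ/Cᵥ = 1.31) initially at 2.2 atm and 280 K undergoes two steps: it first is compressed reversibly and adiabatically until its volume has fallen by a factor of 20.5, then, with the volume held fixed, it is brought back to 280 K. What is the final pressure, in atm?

Adiabatic step (PV^γ = const): P₂ = 2.2×20.5^(1.31) = 115 atm; T₂ = 280×20.5^(0.31) = 714.2 K.
Isochoric: P₃ = P₂(T₃/T₂) = 115 × (280/714.2) = 45.1 atm.

P₃ ≈ 45.1 atm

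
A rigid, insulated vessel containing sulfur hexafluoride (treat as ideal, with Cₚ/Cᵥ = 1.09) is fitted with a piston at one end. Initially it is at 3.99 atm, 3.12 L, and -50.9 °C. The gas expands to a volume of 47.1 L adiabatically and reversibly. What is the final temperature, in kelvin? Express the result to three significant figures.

T₂ ≈ 174 K

For a reversible adiabat TV^(γ−1) is constant, so T₂ = T₁ (V₁/V₂)^(γ−1).
T₁ = -50.9 °C = 222.2 K.
T₂ = 222.2 × (3.12/47.1)^(0.09) = 174.1 K.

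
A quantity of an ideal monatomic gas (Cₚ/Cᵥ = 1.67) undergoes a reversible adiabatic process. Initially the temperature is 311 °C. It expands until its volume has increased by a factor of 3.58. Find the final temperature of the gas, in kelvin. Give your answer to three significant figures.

Adiabatic: T₁V₁^(γ−1) = T₂V₂^(γ−1) ⇒ T₂ = T₁ (V₁/V₂)^(γ−1).
T₁ = 311 °C = 584.1 K.
T₂ = 584.1 × (1/3.58)^(0.67) = 248.6 K.

T₂ ≈ 249 K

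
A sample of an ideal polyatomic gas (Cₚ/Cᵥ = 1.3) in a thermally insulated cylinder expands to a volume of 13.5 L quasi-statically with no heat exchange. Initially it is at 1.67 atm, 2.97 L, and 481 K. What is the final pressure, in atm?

Adiabatic: P₁V₁^γ = P₂V₂^γ ⇒ P₂ = P₁ (V₁/V₂)^γ.
P₂ = 1.67 × (2.97/13.5)^(1.3) = 0.2333 atm.

P₂ ≈ 0.233 atm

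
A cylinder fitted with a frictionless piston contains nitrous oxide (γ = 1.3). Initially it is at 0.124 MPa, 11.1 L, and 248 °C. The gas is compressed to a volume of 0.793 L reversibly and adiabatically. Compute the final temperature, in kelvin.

Adiabatic: T₁V₁^(γ−1) = T₂V₂^(γ−1) ⇒ T₂ = T₁ (V₁/V₂)^(γ−1).
T₁ = 248 °C = 521.1 K.
T₂ = 521.1 × (11.1/0.793)^(0.3) = 1150 K.

T₂ ≈ 1150 K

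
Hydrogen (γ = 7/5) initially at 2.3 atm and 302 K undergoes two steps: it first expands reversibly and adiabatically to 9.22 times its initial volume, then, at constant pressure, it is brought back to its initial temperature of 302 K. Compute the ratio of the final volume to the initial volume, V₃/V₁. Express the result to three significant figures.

Adiabatic step: V₂/V₁ = 9.22; T₂ = T₁·(1/9.22)^(2/5) = 124.2 K.
Isobaric step: V₃/V₂ = T₃/T₂ = 302/124.2.
V₃/V₁ = (V₂/V₁)(V₃/V₂) = 9.22 × (302/124.2) = 22.42.

V₃/V₁ ≈ 22.4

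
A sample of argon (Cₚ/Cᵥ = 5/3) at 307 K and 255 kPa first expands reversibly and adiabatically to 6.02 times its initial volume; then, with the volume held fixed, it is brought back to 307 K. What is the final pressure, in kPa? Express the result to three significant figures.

P₃ ≈ 42.4 kPa

Adiabatic step (PV^γ = const): P₂ = 255×(1/6.02)^(5/3) = 12.8 kPa; T₂ = 307×(1/6.02)^(2/3) = 92.77 K.
Isochoric: P₃ = P₂(T₃/T₂) = 12.8 × (307/92.77) = 42.36 kPa.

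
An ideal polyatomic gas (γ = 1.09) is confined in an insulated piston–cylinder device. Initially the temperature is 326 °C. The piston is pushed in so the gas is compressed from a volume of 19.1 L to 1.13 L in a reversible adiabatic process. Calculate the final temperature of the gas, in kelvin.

Adiabatic: T₁V₁^(γ−1) = T₂V₂^(γ−1) ⇒ T₂ = T₁ (V₁/V₂)^(γ−1).
T₁ = 326 °C = 599.1 K.
T₂ = 599.1 × (19.1/1.13)^(0.09) = 772.8 K.

T₂ ≈ 773 K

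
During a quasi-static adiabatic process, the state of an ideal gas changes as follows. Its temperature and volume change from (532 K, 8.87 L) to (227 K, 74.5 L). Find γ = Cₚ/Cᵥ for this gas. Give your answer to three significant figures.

γ ≈ 1.40

TV^(γ−1) = const ⇒ γ − 1 = ln(T₂/T₁) / ln(V₁/V₂).
γ = 1 + ln(227/532) / ln(8.87/74.5) = 1.4.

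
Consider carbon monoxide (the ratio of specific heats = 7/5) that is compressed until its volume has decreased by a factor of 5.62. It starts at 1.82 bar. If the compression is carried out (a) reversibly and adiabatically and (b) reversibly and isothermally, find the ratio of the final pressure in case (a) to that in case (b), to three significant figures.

Isothermal: P_b = P₁(V₁/V₂) = 1.82×5.62.
Adiabatic: P_a = P₁(V₁/V₂)^γ = 1.82×5.62^(7/5).
P_a/P_b = (V₁/V₂)^(γ−1) = 5.62^(2/5) = 1.995.

P_adiabatic / P_isothermal ≈ 1.99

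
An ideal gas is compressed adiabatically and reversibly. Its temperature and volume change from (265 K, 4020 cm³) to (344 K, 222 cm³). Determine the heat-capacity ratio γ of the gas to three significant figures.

TV^(γ−1) = const ⇒ γ − 1 = ln(T₂/T₁) / ln(V₁/V₂).
γ = 1 + ln(344/265) / ln(4020/222) = 1.09.

γ ≈ 1.09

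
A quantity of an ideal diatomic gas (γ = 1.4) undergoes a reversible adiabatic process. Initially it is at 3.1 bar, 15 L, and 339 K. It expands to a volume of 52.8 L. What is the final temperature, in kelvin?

T₂ ≈ 205 K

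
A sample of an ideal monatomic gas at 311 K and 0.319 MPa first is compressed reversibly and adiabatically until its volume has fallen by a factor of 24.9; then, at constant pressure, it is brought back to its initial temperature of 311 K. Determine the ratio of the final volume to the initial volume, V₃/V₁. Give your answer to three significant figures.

V₃/V₁ ≈ 0.00471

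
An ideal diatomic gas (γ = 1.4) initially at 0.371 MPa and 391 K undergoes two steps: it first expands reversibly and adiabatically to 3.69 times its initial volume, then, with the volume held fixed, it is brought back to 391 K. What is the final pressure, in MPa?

P₃ ≈ 0.101 MPa

Adiabatic step (PV^γ = const): P₂ = 0.371×(1/3.69)^(1.4) = 0.05964 MPa; T₂ = 391×(1/3.69)^(0.4) = 231.9 K.
Isochoric: P₃ = P₂(T₃/T₂) = 0.05964 × (391/231.9) = 0.1005 MPa.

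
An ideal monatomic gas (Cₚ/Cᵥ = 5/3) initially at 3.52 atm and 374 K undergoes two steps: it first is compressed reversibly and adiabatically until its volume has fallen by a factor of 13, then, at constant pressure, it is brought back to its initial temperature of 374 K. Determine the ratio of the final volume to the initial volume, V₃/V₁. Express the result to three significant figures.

Adiabatic step: V₂/V₁ = 0.07692; T₂ = T₁·13^(2/3) = 2068 K.
Isobaric step: V₃/V₂ = T₃/T₂ = 374/2068.
V₃/V₁ = (V₂/V₁)(V₃/V₂) = 0.07692 × (374/2068) = 0.01391.

V₃/V₁ ≈ 0.0139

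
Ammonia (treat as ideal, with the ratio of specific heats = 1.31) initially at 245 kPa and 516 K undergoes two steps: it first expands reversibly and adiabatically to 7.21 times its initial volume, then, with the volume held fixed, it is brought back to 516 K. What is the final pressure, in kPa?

P₃ ≈ 34.0 kPa

Adiabatic step (PV^γ = const): P₂ = 245×(1/7.21)^(1.31) = 18.42 kPa; T₂ = 516×(1/7.21)^(0.31) = 279.7 K.
Isochoric: P₃ = P₂(T₃/T₂) = 18.42 × (516/279.7) = 33.98 kPa.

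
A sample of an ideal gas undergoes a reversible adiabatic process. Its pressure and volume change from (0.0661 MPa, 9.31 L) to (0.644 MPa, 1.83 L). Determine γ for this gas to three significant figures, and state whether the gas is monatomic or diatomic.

PV^γ = const ⇒ γ = ln(P₂/P₁) / ln(V₁/V₂).
γ = ln(0.644/0.0661) / ln(9.31/1.83) = 1.399.
γ ≈ 1.40 is close to 7/5, so the gas is diatomic.

γ ≈ 1.40; diatomic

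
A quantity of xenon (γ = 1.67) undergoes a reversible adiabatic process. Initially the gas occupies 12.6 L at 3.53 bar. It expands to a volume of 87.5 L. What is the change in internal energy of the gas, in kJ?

ΔU ≈ -4.83 kJ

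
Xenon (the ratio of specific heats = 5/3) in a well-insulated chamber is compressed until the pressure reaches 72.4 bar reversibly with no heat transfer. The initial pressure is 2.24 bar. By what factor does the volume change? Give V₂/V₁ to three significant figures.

From PV^γ = const, V₂/V₁ = (P₁/P₂)^(1/γ).
V₂/V₁ = (2.24/72.4)^(3/5) = 0.1243.

V₂/V₁ ≈ 0.124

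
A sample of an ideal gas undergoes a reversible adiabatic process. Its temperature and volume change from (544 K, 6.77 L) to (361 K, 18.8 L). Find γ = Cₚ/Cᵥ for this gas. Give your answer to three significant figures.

γ ≈ 1.40

TV^(γ−1) = const ⇒ γ − 1 = ln(T₂/T₁) / ln(V₁/V₂).
γ = 1 + ln(361/544) / ln(6.77/18.8) = 1.401.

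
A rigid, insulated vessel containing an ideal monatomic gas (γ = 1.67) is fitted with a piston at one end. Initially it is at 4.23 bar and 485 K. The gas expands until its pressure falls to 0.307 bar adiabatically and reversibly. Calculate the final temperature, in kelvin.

Adiabatic: T₂/T₁ = (P₂/P₁)^((γ−1)/γ).
T₂ = 485 × (0.307/4.23)^(0.401) = 169.3 K.

T₂ ≈ 169 K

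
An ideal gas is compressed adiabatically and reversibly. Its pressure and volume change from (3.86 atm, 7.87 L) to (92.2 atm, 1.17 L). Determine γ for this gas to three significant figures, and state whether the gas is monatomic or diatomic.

PV^γ = const ⇒ γ = ln(P₂/P₁) / ln(V₁/V₂).
γ = ln(92.2/3.86) / ln(7.87/1.17) = 1.665.
γ ≈ 1.66 is close to 5/3, so the gas is monatomic.

γ ≈ 1.66; monatomic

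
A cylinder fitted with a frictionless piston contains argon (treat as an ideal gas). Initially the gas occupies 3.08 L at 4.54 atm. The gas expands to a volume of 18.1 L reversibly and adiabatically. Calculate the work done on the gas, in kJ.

γ = 5/3 for a monatomic ideal gas.
P₂ = P₁(V₁/V₂)^γ = 4.54×(3.08/18.1)^(5/3) = 0.2372 atm.
For a reversible adiabat, W_by_gas = (P₁V₁ − P₂V₂)/(γ−1).
W_by = (460000×0.00308 − 24040×0.0181) / (2/3) = 1473 J.
W_on_gas = −W_by = -1473 J.

W ≈ -1.47 kJ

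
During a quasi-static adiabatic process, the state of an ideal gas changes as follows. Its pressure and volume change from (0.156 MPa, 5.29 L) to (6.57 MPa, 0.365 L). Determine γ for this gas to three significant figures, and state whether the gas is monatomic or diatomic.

γ ≈ 1.40; diatomic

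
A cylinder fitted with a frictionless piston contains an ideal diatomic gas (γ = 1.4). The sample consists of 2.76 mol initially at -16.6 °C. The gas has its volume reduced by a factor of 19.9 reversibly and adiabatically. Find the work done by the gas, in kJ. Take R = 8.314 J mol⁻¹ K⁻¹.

W ≈ -34.0 kJ

For a reversible adiabat TV^(γ−1) is constant, so T₂ = T₁ (V₁/V₂)^(γ−1).
T₁ = -16.6 °C = 256.5 K.
T₂ = 256.5 × 19.9^(0.4) = 848.6 K.
Q = 0, so ΔU = W_on_gas = nCᵥΔT with Cᵥ = R/(γ−1) = 20.79 J/(mol·K).
ΔU = 2.76 × 20.79 × (848.6 − 256.5) = 33970 J.
Work done by the gas = −ΔU = -33970 J.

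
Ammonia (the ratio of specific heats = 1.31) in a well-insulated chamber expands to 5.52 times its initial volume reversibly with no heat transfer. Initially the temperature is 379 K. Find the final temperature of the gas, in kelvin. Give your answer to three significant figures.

T₂ ≈ 223 K

For a reversible adiabat TV^(γ−1) is constant, so T₂ = T₁ (V₁/V₂)^(γ−1).
T₂ = 379 × (1/5.52)^(0.31) = 223.2 K.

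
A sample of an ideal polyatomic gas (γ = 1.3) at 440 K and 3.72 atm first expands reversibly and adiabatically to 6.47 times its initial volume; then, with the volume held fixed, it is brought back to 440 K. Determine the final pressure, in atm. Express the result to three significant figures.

Adiabatic step (PV^γ = const): P₂ = 3.72×(1/6.47)^(1.3) = 0.3284 atm; T₂ = 440×(1/6.47)^(0.3) = 251.3 K.
Isochoric: P₃ = P₂(T₃/T₂) = 0.3284 × (440/251.3) = 0.575 atm.

P₃ ≈ 0.575 atm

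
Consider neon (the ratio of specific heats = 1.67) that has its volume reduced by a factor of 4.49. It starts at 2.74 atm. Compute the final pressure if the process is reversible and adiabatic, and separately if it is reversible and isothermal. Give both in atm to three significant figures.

adiabatic: 33.7 atm; isothermal: 12.3 atm

Isothermal: P₂ = P₁(V₁/V₂) = 2.74×4.49 = 12.3 atm.
Adiabatic: P₂ = P₁(V₁/V₂)^γ = 2.74×4.49^(1.67) = 33.65 atm.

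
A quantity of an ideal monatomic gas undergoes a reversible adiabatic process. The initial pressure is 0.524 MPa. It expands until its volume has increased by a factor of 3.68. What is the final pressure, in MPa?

Since PV^γ is constant along a reversible adiabat, P₂ = P₁ (V₁/V₂)^γ.
For a monatomic ideal gas γ = 5/3.
P₂ = 0.524 × (1/3.68)^(5/3) = 0.05974 MPa.

P₂ ≈ 0.0597 MPa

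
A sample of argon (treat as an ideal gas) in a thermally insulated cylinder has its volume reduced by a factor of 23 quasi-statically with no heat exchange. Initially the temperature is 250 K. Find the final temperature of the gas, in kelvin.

Adiabatic: T₁V₁^(γ−1) = T₂V₂^(γ−1) ⇒ T₂ = T₁ (V₁/V₂)^(γ−1).
For a monatomic ideal gas γ = 5/3, so γ−1 = 2/3.
T₂ = 250 × 23^(2/3) = 2022 K.

T₂ ≈ 2020 K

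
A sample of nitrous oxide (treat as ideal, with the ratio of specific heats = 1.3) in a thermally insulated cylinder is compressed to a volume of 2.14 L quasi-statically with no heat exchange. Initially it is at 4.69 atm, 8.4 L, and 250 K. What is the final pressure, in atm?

Adiabatic: P₁V₁^γ = P₂V₂^γ ⇒ P₂ = P₁ (V₁/V₂)^γ.
P₂ = 4.69 × (8.4/2.14)^(1.3) = 27.75 atm.

P₂ ≈ 27.7 atm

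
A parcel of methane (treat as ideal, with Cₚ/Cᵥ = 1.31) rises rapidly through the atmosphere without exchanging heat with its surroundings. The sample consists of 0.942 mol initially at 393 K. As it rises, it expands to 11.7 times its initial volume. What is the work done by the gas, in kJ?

W ≈ 5.30 kJ

For a reversible adiabat TV^(γ−1) is constant, so T₂ = T₁ (V₁/V₂)^(γ−1).
T₂ = 393 × (1/11.7)^(0.31) = 183.3 K.
Q = 0, so ΔU = W_on_gas = nCᵥΔT with Cᵥ = R/(γ−1) = 26.82 J/(mol·K).
ΔU = 0.942 × 26.82 × (183.3 − 393) = -5297 J.
Work done by the gas = −ΔU = 5297 J.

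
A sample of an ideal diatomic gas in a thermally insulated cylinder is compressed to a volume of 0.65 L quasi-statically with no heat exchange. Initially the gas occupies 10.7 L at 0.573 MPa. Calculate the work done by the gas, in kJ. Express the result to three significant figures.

W ≈ -31.7 kJ

γ = 7/5 for a diatomic ideal gas.
P₂ = P₁(V₁/V₂)^γ = 0.573×(10.7/0.65)^(7/5) = 28.92 MPa.
For a reversible adiabat, W_by_gas = (P₁V₁ − P₂V₂)/(γ−1).
W_by = (573000×0.0107 − 2.892×10^7×0.00065) / (2/5) = -31670 J.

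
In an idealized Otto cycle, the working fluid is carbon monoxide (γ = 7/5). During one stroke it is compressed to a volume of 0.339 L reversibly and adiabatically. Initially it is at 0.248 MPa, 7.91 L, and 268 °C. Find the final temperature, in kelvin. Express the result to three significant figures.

T₂ ≈ 1910 K

Adiabatic: T₁V₁^(γ−1) = T₂V₂^(γ−1) ⇒ T₂ = T₁ (V₁/V₂)^(γ−1).
T₁ = 268 °C = 541.1 K.
T₂ = 541.1 × (7.91/0.339)^(2/5) = 1908 K.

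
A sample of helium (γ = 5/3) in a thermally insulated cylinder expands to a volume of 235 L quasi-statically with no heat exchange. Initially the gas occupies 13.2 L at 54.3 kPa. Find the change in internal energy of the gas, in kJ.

P₂ = P₁(V₁/V₂)^γ = 54.3×(13.2/235)^(5/3) = 0.4473 kPa.
For a reversible adiabat, W_by_gas = (P₁V₁ − P₂V₂)/(γ−1).
W_by = (54300×0.0132 − 447.3×0.235) / (2/3) = 917.5 J.
Q = 0 ⇒ ΔU = −W_by = -917.5 J.

ΔU ≈ -0.917 kJ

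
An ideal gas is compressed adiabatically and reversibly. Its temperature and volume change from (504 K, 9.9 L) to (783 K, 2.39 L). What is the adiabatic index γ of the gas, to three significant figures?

γ ≈ 1.31

TV^(γ−1) = const ⇒ γ − 1 = ln(T₂/T₁) / ln(V₁/V₂).
γ = 1 + ln(783/504) / ln(9.9/2.39) = 1.31.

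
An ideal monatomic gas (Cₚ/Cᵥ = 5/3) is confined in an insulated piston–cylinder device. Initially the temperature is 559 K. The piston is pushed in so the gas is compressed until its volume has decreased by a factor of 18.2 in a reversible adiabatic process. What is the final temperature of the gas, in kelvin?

Adiabatic: T₁V₁^(γ−1) = T₂V₂^(γ−1) ⇒ T₂ = T₁ (V₁/V₂)^(γ−1).
T₂ = 559 × 18.2^(2/3) = 3868 K.

T₂ ≈ 3870 K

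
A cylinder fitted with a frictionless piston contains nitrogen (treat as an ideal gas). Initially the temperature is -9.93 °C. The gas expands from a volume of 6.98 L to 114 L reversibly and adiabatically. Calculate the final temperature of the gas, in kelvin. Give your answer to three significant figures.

T₂ ≈ 86.1 K

For a reversible adiabat TV^(γ−1) is constant, so T₂ = T₁ (V₁/V₂)^(γ−1).
For a diatomic ideal gas γ = 7/5, so γ−1 = 2/5.
T₁ = -9.93 °C = 263.2 K.
T₂ = 263.2 × (6.98/114)^(2/5) = 86.12 K.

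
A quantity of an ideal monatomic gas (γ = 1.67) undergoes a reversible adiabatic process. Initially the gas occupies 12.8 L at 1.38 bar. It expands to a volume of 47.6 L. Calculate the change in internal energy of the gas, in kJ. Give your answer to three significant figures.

P₂ = P₁(V₁/V₂)^γ = 1.38×(12.8/47.6)^(1.67) = 0.1539 bar.
For a reversible adiabat, W_by_gas = (P₁V₁ − P₂V₂)/(γ−1).
W_by = (138000×0.0128 − 15390×0.0476) / (0.67) = 1543 J.
Q = 0 ⇒ ΔU = −W_by = -1543 J.

ΔU ≈ -1.54 kJ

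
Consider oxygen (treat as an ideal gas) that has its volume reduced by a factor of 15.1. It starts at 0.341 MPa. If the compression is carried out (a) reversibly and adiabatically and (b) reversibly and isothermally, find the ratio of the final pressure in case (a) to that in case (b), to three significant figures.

For a diatomic ideal gas γ = 7/5.
Isothermal: P_b = P₁(V₁/V₂) = 0.341×15.1.
Adiabatic: P_a = P₁(V₁/V₂)^γ = 0.341×15.1^(7/5).
P_a/P_b = (V₁/V₂)^(γ−1) = 15.1^(2/5) = 2.962.

P_adiabatic / P_isothermal ≈ 2.96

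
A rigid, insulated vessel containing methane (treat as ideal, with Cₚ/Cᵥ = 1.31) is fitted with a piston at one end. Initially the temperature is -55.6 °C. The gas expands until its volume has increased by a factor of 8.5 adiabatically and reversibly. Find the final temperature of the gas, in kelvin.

Adiabatic: T₁V₁^(γ−1) = T₂V₂^(γ−1) ⇒ T₂ = T₁ (V₁/V₂)^(γ−1).
T₁ = -55.6 °C = 217.5 K.
T₂ = 217.5 × (1/8.5)^(0.31) = 112.1 K.

T₂ ≈ 112 K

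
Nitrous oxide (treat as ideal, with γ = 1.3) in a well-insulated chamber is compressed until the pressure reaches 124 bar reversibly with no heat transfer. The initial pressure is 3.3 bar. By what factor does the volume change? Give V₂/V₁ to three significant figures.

From PV^γ = const, V₂/V₁ = (P₁/P₂)^(1/γ).
V₂/V₁ = (3.3/124)^(0.769) = 0.06145.

V₂/V₁ ≈ 0.0615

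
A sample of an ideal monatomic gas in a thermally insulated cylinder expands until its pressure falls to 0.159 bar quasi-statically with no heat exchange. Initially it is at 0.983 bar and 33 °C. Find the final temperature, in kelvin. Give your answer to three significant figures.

T₂ ≈ 148 K

Along an adiabat T P^((1−γ)/γ) is constant, so T₂ = T₁ (P₂/P₁)^((γ−1)/γ).
For a monatomic ideal gas γ = 5/3, so (γ−1)/γ = 2/5.
T₁ = 33 °C = 306.1 K.
T₂ = 306.1 × (0.159/0.983)^(2/5) = 147.7 K.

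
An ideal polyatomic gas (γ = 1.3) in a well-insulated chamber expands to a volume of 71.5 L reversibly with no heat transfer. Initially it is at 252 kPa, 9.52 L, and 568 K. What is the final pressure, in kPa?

P₂ ≈ 18.3 kPa

Since PV^γ is constant along a reversible adiabat, P₂ = P₁ (V₁/V₂)^γ.
P₂ = 252 × (9.52/71.5)^(1.3) = 18.32 kPa.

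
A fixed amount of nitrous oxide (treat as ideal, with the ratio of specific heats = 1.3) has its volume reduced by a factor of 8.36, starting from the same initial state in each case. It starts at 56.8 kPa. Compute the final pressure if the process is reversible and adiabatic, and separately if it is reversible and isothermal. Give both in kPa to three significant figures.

Isothermal: P₂ = P₁(V₁/V₂) = 56.8×8.36 = 474.8 kPa.
Adiabatic: P₂ = P₁(V₁/V₂)^γ = 56.8×8.36^(1.3) = 897.9 kPa.

adiabatic: 898 kPa; isothermal: 475 kPa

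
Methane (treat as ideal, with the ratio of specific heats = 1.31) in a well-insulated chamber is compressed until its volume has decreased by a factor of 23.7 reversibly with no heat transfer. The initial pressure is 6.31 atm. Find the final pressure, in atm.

P₂ ≈ 399 atm

Since PV^γ is constant along a reversible adiabat, P₂ = P₁ (V₁/V₂)^γ.
P₂ = 6.31 × 23.7^(1.31) = 399 atm.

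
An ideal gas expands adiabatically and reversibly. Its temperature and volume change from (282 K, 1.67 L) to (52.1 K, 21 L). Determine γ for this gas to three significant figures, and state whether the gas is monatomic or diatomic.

γ ≈ 1.67; monatomic

TV^(γ−1) = const ⇒ γ − 1 = ln(T₂/T₁) / ln(V₁/V₂).
γ = 1 + ln(52.1/282) / ln(1.67/21) = 1.667.
γ ≈ 1.67 is close to 5/3, so the gas is monatomic.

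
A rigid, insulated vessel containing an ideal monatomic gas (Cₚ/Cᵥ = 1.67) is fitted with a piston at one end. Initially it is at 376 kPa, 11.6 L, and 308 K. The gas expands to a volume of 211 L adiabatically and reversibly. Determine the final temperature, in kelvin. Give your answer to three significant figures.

T₂ ≈ 44.1 K

For a reversible adiabat TV^(γ−1) is constant, so T₂ = T₁ (V₁/V₂)^(γ−1).
T₂ = 308 × (11.6/211)^(0.67) = 44.1 K.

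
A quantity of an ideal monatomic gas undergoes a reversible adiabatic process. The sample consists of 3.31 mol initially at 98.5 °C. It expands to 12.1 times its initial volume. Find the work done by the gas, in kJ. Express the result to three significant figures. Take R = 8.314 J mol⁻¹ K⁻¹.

For a reversible adiabat TV^(γ−1) is constant, so T₂ = T₁ (V₁/V₂)^(γ−1).
γ = 5/3 for a monatomic ideal gas, so γ−1 = 2/3.
T₁ = 98.5 °C = 371.6 K.
T₂ = 371.6 × (1/12.1)^(2/3) = 70.51 K.
Q = 0, so ΔU = W_on_gas = nCᵥΔT with Cᵥ = R/(γ−1) = 12.47 J/(mol·K).
ΔU = 3.31 × 12.47 × (70.51 − 371.6) = -12430 J.
Work done by the gas = −ΔU = 12430 J.

W ≈ 12.4 kJ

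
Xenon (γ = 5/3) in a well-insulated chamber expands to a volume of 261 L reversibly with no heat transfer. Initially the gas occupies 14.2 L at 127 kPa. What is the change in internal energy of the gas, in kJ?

P₂ = P₁(V₁/V₂)^γ = 127×(14.2/261)^(5/3) = 0.9921 kPa.
For a reversible adiabat, W_by_gas = (P₁V₁ − P₂V₂)/(γ−1).
W_by = (127000×0.0142 − 992.1×0.261) / (2/3) = 2317 J.
Q = 0 ⇒ ΔU = −W_by = -2317 J.

ΔU ≈ -2.32 kJ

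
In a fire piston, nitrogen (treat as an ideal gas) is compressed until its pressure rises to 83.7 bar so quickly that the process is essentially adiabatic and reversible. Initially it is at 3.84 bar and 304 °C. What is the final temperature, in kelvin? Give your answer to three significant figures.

Adiabatic: T₂/T₁ = (P₂/P₁)^((γ−1)/γ).
For a diatomic ideal gas γ = 7/5, so (γ−1)/γ = 2/7.
T₁ = 304 °C = 577.1 K.
T₂ = 577.1 × (83.7/3.84)^(2/7) = 1392 K.

T₂ ≈ 1390 K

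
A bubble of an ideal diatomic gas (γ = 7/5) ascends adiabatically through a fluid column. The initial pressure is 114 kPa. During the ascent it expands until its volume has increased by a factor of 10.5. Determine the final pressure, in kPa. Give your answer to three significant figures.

P₂ ≈ 4.24 kPa

Adiabatic: P₁V₁^γ = P₂V₂^γ ⇒ P₂ = P₁ (V₁/V₂)^γ.
P₂ = 114 × (1/10.5)^(7/5) = 4.239 kPa.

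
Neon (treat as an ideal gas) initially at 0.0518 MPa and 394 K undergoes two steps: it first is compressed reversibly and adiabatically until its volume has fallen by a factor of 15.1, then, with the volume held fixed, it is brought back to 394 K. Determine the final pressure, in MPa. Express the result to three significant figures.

P₃ ≈ 0.782 MPa

For a monatomic ideal gas γ = 5/3.
Adiabatic step (PV^γ = const): P₂ = 0.0518×15.1^(5/3) = 4.778 MPa; T₂ = 394×15.1^(2/3) = 2407 K.
Isochoric: P₃ = P₂(T₃/T₂) = 4.778 × (394/2407) = 0.7822 MPa.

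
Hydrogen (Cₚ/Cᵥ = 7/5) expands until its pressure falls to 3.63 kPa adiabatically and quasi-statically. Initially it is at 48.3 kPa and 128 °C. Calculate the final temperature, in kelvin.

Adiabatic: T₂/T₁ = (P₂/P₁)^((γ−1)/γ).
T₁ = 128 °C = 401.1 K.
T₂ = 401.1 × (3.63/48.3)^(2/7) = 191.5 K.

T₂ ≈ 191 K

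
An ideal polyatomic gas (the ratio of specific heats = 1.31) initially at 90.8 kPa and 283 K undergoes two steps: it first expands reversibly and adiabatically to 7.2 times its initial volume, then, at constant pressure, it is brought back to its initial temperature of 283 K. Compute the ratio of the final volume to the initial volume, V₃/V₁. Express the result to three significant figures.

V₃/V₁ ≈ 13.3

Adiabatic step: V₂/V₁ = 7.2; T₂ = T₁·(1/7.2)^(0.31) = 153.5 K.
Isobaric step: V₃/V₂ = T₃/T₂ = 283/153.5.
V₃/V₁ = (V₂/V₁)(V₃/V₂) = 7.2 × (283/153.5) = 13.28.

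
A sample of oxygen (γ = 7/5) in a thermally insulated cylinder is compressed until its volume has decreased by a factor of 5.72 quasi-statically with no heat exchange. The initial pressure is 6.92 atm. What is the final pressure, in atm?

Since PV^γ is constant along a reversible adiabat, P₂ = P₁ (V₁/V₂)^γ.
P₂ = 6.92 × 5.72^(7/5) = 79.52 atm.

P₂ ≈ 79.5 atm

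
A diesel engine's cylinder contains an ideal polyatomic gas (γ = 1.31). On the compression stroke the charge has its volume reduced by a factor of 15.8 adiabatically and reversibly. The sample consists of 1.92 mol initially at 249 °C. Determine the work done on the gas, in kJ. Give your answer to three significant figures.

W ≈ 36.4 kJ

Adiabatic: T₁V₁^(γ−1) = T₂V₂^(γ−1) ⇒ T₂ = T₁ (V₁/V₂)^(γ−1).
T₁ = 249 °C = 522.1 K.
T₂ = 522.1 × 15.8^(0.31) = 1229 K.
Q = 0, so ΔU = W_on_gas = nCᵥΔT with Cᵥ = R/(γ−1) = 26.82 J/(mol·K).
ΔU = 1.92 × 26.82 × (1229 − 522.1) = 36370 J.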